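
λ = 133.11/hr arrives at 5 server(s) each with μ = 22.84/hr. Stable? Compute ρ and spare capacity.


Total capacity cμ = 5·22.84 = 114.20/hr
ρ = λ/(cμ) = 133.11/114.20 = 1.1656
Stable ⇔ ρ < 1: NO
Spare capacity = cμ − λ = 114.20 − 133.11 = -18.91/hr

Final: ρ = 1.1656; unstable; margin = -18.91/hr


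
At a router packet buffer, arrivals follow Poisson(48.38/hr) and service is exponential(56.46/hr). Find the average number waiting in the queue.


ρ = 48.38/56.46 = 0.8569
Lq = ρ²/(1−ρ) = 0.7343/0.1431 = 5.1307

Final: 5.1307


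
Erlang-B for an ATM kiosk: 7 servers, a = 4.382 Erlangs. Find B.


B(c,a) = (a^c/c!) / Σ_{k=0}^{c} a^k/k!
a^7/7! = 6.155681
Σ terms (k=0..7): 1.00000 + 4.38200 + 9.60096 + 14.02381 + 15.36308 + 13.46420 + 9.83336 + 6.15568 = 73.823084
B = 6.155681/73.823084 = 0.083384

Final: 0.083384


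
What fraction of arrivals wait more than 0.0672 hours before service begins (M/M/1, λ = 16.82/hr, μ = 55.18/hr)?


ρ = 16.82/55.18 = 0.3048
P(Wq > t) = ρ·e^{−(μ−λ)t} = 0.3048·e^{−2.5778}
= 0.3048·0.075941 = 0.023149

Final: 0.023149


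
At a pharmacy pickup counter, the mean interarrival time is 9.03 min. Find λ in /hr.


λ = 1/(interarrival time) in consistent units.
1 hour = 60 min, so λ = 60/9.03 = 6.6445 per hour

Final: 6.6445 /hr


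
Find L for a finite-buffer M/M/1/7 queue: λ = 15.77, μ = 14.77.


ρ = 15.77/14.77 = 1.0677
L = ρ[1 − (K+1)ρ^K + Kρ^(K+1)] / [(1−ρ)(1−ρ^(K+1))]
Numerator: 1.0677·(1 − 8·1.581825 + 7·1.688922) = 0.179220
Denominator: (-0.06770)·(-0.688922) = 0.046643
L = 0.179220/0.046643 = 3.8423

Final: 3.8423


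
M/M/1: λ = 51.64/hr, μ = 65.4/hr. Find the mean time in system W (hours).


W = 1/(μ−λ) = 1/(65.4 − 51.64) = 1/13.76 = 0.07267 hr

Final: 0.07267 hr


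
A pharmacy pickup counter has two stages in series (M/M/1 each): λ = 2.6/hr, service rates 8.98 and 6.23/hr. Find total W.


Each node sees arrival rate λ = 2.6/hr (tandem ⇒ throughput preserved).
W₁ = 1/(μ₁−λ) = 1/(8.98−2.6) = 0.15674 hr
W₂ = 1/(μ₂−λ) = 1/(6.23−2.6) = 0.27548 hr
W_total = W₁ + W₂ = 0.15674 + 0.27548 = 0.43222 hr

Final: 0.43222 hr


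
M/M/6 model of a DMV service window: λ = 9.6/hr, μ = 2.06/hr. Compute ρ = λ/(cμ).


ρ = λ/(cμ) = 9.6/(6·2.06) = 9.6/12.36 = 0.7767

Final: 0.7767


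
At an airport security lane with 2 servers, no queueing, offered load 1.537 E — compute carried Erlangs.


B(2,1.537) = 0.317678 (Erlang-B)
Carried load = a(1 − B) = 1.537·(1 − 0.317678) = 1.537·0.682322 = 1.0487 E

Final: 1.0487 Erlangs


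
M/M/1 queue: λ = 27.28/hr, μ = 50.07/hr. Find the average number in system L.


ρ = λ/μ = 27.28/50.07 = 0.5448
L = ρ/(1−ρ) = 0.5448/(1 − 0.5448) = 0.5448/0.4552 = 1.1970

Final: 1.1970


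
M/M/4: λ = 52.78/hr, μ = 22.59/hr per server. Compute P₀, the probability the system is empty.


a = λ/μ = 52.78/22.59 = 2.3364; ρ = a/c = 0.5841
Σ_{k=0}^{3} a^k/k! (terms k=0..3) = 1.00000 + 2.33643 + 2.72946 + 2.12573 = 8.19162
Tail: a^4/(4!(1−ρ)) = 29.79975/(24·0.4159) = 2.98553
P₀ = 1/(8.19162 + 2.98553) = 1/11.17715 = 0.089468

Final: 0.089468


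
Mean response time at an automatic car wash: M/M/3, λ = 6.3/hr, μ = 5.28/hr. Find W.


a = 1.1932; ρ = 0.3977; P₀ = 0.296287
Lq = P₀·a^c·ρ/(c!(1−ρ)²) = 0.09198
Wq = Lq/λ = 0.09198/6.3 = 0.01460 hr
W = Wq + 1/μ = 0.01460 + 0.18939 = 0.20399 hr

Final: 0.20399 hr


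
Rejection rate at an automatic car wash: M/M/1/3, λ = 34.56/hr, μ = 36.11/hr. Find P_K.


ρ = λ/μ = 34.56/36.11 = 0.9571
P_K = (1−ρ)ρ^K/(1−ρ^(K+1)) = (0.04292·0.876675)/(1 − 0.839044)
= 0.037631/0.160956 = 0.233796

Final: 0.233796


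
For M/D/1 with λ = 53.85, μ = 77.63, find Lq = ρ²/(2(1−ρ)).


ρ = 53.85/77.63 = 0.6937
M/D/1: Lq = ρ²/(2(1−ρ)) = 0.4812/(2·0.3063) = 0.78542

Final: 0.78542


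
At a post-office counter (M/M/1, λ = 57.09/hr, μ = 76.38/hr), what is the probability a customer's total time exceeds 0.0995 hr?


W ~ Exponential(μ−λ) for M/M/1.
μ − λ = 76.38 − 57.09 = 19.2900
P(W > t) = e^{−(μ−λ)t} = e^{−1.9194} = 0.146702

Final: 0.146702


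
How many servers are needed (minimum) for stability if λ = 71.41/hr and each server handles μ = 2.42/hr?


Stability requires cμ > λ ⇔ c > λ/μ.
λ/μ = 71.41/2.42 = 29.5083
Minimum integer c = ⌊29.5083⌋ + 1 = 30
Check: 30·2.42 = 72.60 > 71.41, while 29·2.42 = 70.18 ≤ 71.41

Final: 30 servers


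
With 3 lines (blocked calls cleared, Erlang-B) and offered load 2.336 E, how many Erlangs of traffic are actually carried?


B(3,2.336) = 0.259440 (Erlang-B)
Carried load = a(1 − B) = 2.336·(1 − 0.259440) = 2.336·0.740560 = 1.7299 E

Final: 1.7299 Erlangs


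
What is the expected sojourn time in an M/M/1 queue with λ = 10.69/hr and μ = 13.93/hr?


W = 1/(μ−λ) = 1/(13.93 − 10.69) = 1/3.24 = 0.3086 hr

Final: 0.3086 hr


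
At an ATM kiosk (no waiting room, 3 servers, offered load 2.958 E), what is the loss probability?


B(c,a) = (a^c/c!) / Σ_{k=0}^{c} a^k/k!
a^3/3! = 4.313634
Σ terms (k=0..3): 1.00000 + 2.95800 + 4.37488 + 4.31363 = 12.646516
B = 4.313634/12.646516 = 0.341093

Final: 0.341093


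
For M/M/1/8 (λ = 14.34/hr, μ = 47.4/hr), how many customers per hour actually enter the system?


ρ = 0.3025; P_K = (1−ρ)ρ^8/(1−ρ^9) = 0.00004894
λ_eff = λ(1 − P_K) = 14.34·(1 − 0.00004894) = 14.34·0.999951 = 14.3393 /hr

Final: 14.3393 /hr


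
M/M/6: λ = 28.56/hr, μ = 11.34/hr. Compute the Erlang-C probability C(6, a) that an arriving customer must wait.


a = λ/μ = 2.5185; ρ = a/6 = 0.4198
P₀ = 0.080102 (from M/M/c formula)
C(c,a) = [a^c/(c!(1−ρ))]·P₀ = [255.19425/(720·0.5802)]·0.080102
= 0.61084·0.080102 = 0.048929

Final: 0.048929


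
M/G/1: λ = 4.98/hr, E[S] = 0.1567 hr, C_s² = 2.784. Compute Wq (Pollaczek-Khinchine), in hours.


ρ = λ·E[S] = 4.98·0.1567 = 0.7804
E[S²] = E[S]²(1+C_s²) = 0.1567²·(1+2.784) = 0.092916
Wq = λ·E[S²]/(2(1−ρ)) = 4.98·0.092916/(2·0.2196) = 1.05339 hr

Final: 1.05339 hr


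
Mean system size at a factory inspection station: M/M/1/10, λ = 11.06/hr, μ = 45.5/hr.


ρ = 11.06/45.5 = 0.2431
L = ρ[1 − (K+1)ρ^K + Kρ^(K+1)] / [(1−ρ)(1−ρ^(K+1))]
Numerator: 0.2431·(1 − 11·0.0000007202 + 10·0.0000001751) = 0.243075
Denominator: (0.7569)·(1.000000) = 0.756923
L = 0.243075/0.756923 = 0.3211

Final: 0.3211


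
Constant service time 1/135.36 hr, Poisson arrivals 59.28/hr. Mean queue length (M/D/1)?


ρ = 59.28/135.36 = 0.4379
M/D/1: Lq = ρ²/(2(1−ρ)) = 0.1918/(2·0.5621) = 0.17062

Final: 0.17062


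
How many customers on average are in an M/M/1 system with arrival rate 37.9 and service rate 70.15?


ρ = λ/μ = 37.9/70.15 = 0.5403
L = ρ/(1−ρ) = 0.5403/(1 − 0.5403) = 0.5403/0.4597 = 1.1752

Final: 1.1752


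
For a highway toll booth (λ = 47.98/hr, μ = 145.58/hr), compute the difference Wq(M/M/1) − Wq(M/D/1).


ρ = 47.98/145.58 = 0.3296
Wq(M/M/1) = ρ/(μ−λ) = 0.3296/97.60 = 0.003377 hr
Wq(M/D/1) = ρ/(2(μ−λ)) = 0.001688 hr
Savings = 0.003377 − 0.001688 = 0.001688 hr

Final: 0.001688 hr


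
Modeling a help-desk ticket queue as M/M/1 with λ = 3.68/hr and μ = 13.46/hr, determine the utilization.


ρ = λ/μ = 3.68/13.46 = 0.2734

Final: 0.2734


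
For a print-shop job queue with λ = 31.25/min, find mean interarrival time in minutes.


Mean interarrival time = 1/λ = 1/31.25 minute = 0.03200 minute
In minutes: 0.03200 × 1 = 0.03200 min

Final: 0.03200 min


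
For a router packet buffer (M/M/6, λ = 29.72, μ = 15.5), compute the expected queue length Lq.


a = λ/μ = 1.9174; ρ = a/6 = 0.3196
P₀ = 0.146818
Lq = P₀·a^c·ρ / (c!·(1−ρ)²) = 0.146818·49.69385·0.3196/(720·0.46299)
= 0.006994

Final: 0.006994


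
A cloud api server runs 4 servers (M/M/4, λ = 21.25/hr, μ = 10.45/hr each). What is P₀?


a = λ/μ = 21.25/10.45 = 2.0335; ρ = a/c = 0.5084
Σ_{k=0}^{3} a^k/k! (terms k=0..3) = 1.00000 + 2.03349 + 2.06755 + 1.40145 = 6.50249
Tail: a^4/(4!(1−ρ)) = 17.09899/(24·0.4916) = 1.44918
P₀ = 1/(6.50249 + 1.44918) = 1/7.95167 = 0.125760

Final: 0.125760


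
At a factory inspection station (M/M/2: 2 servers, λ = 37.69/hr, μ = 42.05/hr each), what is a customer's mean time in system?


a = 0.8963; ρ = 0.4482; P₀ = 0.381066
Lq = P₀·a^c·ρ/(c!(1−ρ)²) = 0.22526
Wq = Lq/λ = 0.22526/37.69 = 0.005977 hr
W = Wq + 1/μ = 0.005977 + 0.02378 = 0.02976 hr

Final: 0.02976 hr


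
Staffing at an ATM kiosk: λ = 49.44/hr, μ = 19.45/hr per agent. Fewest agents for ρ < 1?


Stability requires cμ > λ ⇔ c > λ/μ.
λ/μ = 49.44/19.45 = 2.5419
Minimum integer c = ⌊2.5419⌋ + 1 = 3
Check: 3·19.45 = 58.35 > 49.44, while 2·19.45 = 38.90 ≤ 49.44

Final: 3 servers


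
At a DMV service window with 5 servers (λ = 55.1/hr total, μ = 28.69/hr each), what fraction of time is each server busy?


ρ = λ/(cμ) = 55.1/(5·28.69) = 55.1/143.45 = 0.3841

Final: 0.3841


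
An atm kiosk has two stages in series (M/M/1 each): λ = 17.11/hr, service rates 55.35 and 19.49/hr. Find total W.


Each node sees arrival rate λ = 17.11/hr (tandem ⇒ throughput preserved).
W₁ = 1/(μ₁−λ) = 1/(55.35−17.11) = 0.02615 hr
W₂ = 1/(μ₂−λ) = 1/(19.49−17.11) = 0.42017 hr
W_total = W₁ + W₂ = 0.02615 + 0.42017 = 0.44632 hr

Final: 0.44632 hr


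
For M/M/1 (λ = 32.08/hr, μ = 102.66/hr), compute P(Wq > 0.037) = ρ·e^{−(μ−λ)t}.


ρ = 32.08/102.66 = 0.3125
P(Wq > t) = ρ·e^{−(μ−λ)t} = 0.3125·e^{−2.6115}
= 0.3125·0.073427 = 0.022945

Final: 0.022945


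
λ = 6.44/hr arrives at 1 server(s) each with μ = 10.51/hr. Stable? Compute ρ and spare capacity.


Total capacity cμ = 1·10.51 = 10.51/hr
ρ = λ/(cμ) = 6.44/10.51 = 0.6127
Stable ⇔ ρ < 1: YES
Spare capacity = cμ − λ = 10.51 − 6.44 = 4.07/hr

Final: ρ = 0.6127; stable; margin = 4.07/hr


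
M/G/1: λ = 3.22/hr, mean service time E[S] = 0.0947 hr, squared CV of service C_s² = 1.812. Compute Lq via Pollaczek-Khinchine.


ρ = λ·E[S] = 3.22·0.0947 = 0.3049
Lq = ρ²(1+C_s²)/(2(1−ρ)) = 0.09298·(1+1.812)/(2·0.6951)
= 0.09298·2.8120/1.3901 = 0.18809

Final: 0.18809


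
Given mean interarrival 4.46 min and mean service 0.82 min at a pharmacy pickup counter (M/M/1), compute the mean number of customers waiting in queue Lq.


λ = 60/4.46 = 13.4529 /hr
μ = 60/0.82 = 73.1707 /hr
ρ = λ/μ = 13.4529/73.1707 = 0.1839
Lq = ρ²/(1−ρ) = 0.03380/0.8161 = 0.04142

Final: 0.04142


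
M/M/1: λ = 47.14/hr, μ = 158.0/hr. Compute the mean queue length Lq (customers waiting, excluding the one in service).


ρ = 47.14/158.0 = 0.2984
Lq = ρ²/(1−ρ) = 0.08902/0.7016 = 0.1269

Final: 0.1269


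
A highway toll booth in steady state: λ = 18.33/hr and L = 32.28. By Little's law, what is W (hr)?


W = L/λ = 32.28/18.33 = 1.7610 hr

Final: 1.7610 hr


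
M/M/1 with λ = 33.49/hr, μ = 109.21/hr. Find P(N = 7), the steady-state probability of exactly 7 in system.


ρ = 33.49/109.21 = 0.3067
P_n = (1−ρ)·ρ^n = (1 − 0.3067)·0.3067^7 = 0.6933·0.0002550 = 0.0001768

Final: 0.0001768


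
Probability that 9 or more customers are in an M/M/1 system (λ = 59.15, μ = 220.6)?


ρ = 59.15/220.6 = 0.2681
P(N ≥ n) = ρ^n = 0.2681^9 = 0.000007164

Final: 0.000007164


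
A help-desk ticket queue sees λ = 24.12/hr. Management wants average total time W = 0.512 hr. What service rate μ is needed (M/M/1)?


W = 1/(μ−λ) ⇒ μ − λ = 1/W = 1/0.512 = 1.9531
μ = λ + 1/W = 24.12 + 1.9531 = 26.0731 per hr

Final: 26.0731 /hr


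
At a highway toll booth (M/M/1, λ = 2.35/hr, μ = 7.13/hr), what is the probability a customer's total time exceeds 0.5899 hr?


W ~ Exponential(μ−λ) for M/M/1.
μ − λ = 7.13 − 2.35 = 4.7800
P(W > t) = e^{−(μ−λ)t} = e^{−2.8197} = 0.059623

Final: 0.059623


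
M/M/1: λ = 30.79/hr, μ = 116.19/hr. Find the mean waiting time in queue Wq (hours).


ρ = 30.79/116.19 = 0.2650
Wq = ρ/(μ−λ) = 0.2650/(116.19 − 30.79) = 0.2650/85.40 = 0.003103 hr

Final: 0.003103 hr


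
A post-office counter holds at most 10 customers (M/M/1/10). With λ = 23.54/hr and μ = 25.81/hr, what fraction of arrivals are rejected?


ρ = λ/μ = 23.54/25.81 = 0.9120
P_K = (1−ρ)ρ^K/(1−ρ^(K+1)) = (0.08795·0.398276)/(1 − 0.363248)
= 0.035029/0.636752 = 0.055011

Final: 0.055011


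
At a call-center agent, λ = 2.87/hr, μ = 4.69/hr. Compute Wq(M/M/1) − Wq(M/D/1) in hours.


ρ = 2.87/4.69 = 0.6119
Wq(M/M/1) = ρ/(μ−λ) = 0.6119/1.82 = 0.33623 hr
Wq(M/D/1) = ρ/(2(μ−λ)) = 0.16812 hr
Savings = 0.33623 − 0.16812 = 0.16812 hr

Final: 0.16812 hr


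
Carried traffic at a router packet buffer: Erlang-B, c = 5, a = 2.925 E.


B(5,2.925) = 0.103686 (Erlang-B)
Carried load = a(1 − B) = 2.925·(1 − 0.103686) = 2.925·0.896314 = 2.6217 E

Final: 2.6217 Erlangs


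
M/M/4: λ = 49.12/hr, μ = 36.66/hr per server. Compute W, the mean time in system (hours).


a = 1.3399; ρ = 0.3350; P₀ = 0.260392
Lq = P₀·a^c·ρ/(c!(1−ρ)²) = 0.02649
Wq = Lq/λ = 0.02649/49.12 = 0.0005392 hr
W = Wq + 1/μ = 0.0005392 + 0.02728 = 0.02782 hr

Final: 0.02782 hr


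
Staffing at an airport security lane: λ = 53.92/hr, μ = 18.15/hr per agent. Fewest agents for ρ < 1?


Stability requires cμ > λ ⇔ c > λ/μ.
λ/μ = 53.92/18.15 = 2.9708
Minimum integer c = ⌊2.9708⌋ + 1 = 3
Check: 3·18.15 = 54.45 > 53.92, while 2·18.15 = 36.30 ≤ 53.92

Final: 3 servers


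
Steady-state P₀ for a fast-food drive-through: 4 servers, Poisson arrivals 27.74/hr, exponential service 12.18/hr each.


a = λ/μ = 27.74/12.18 = 2.2775; ρ = a/c = 0.5694
Σ_{k=0}^{3} a^k/k! (terms k=0..3) = 1.00000 + 2.27750 + 2.59351 + 1.96891 = 7.83993
Tail: a^4/(4!(1−ρ)) = 26.90523/(24·0.4306) = 2.60332
P₀ = 1/(7.83993 + 2.60332) = 1/10.44325 = 0.095756

Final: 0.095756


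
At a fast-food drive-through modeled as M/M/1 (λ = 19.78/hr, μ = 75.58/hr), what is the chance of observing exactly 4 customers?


ρ = 19.78/75.58 = 0.2617
P_n = (1−ρ)·ρ^n = (1 − 0.2617)·0.2617^4 = 0.7383·0.004691 = 0.003463

Final: 0.003463


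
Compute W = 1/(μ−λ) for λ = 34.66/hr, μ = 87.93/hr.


W = 1/(μ−λ) = 1/(87.93 − 34.66) = 1/53.27 = 0.01877 hr

Final: 0.01877 hr


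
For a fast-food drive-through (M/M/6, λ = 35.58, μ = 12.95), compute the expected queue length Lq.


a = λ/μ = 2.7475; ρ = a/6 = 0.4579
P₀ = 0.063454
Lq = P₀·a^c·ρ / (c!·(1−ρ)²) = 0.063454·430.14715·0.4579/(720·0.29386)
= 0.05907

Final: 0.05907


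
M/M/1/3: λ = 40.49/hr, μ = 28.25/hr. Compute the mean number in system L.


ρ = 40.49/28.25 = 1.4333
L = ρ[1 − (K+1)ρ^K + Kρ^(K+1)] / [(1−ρ)(1−ρ^(K+1))]
Numerator: 1.4333·(1 − 4·2.944340 + 3·4.220047) = 2.698542
Denominator: (-0.4333)·(-3.220047) = 1.395164
L = 2.698542/1.395164 = 1.9342

Final: 1.9342


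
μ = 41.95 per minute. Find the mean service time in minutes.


Mean service time = 1/μ = 1/41.95 minute = 0.02384 minute
In minutes: 0.02384 × 1 = 0.02384 min

Final: 0.02384 min


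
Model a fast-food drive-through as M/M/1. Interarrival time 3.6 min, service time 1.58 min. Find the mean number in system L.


λ = 60/3.6 = 16.6667 /hr
μ = 60/1.58 = 37.9747 /hr
ρ = λ/μ = 16.6667/37.9747 = 0.4389
L = ρ/(1−ρ) = 0.4389/0.5611 = 0.7822

Final: 0.7822


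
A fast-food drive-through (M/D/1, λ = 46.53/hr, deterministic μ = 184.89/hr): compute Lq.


ρ = 46.53/184.89 = 0.2517
M/D/1: Lq = ρ²/(2(1−ρ)) = 0.06333/(2·0.7483) = 0.04232

Final: 0.04232


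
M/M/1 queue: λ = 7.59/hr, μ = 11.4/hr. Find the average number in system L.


ρ = λ/μ = 7.59/11.4 = 0.6658
L = ρ/(1−ρ) = 0.6658/(1 − 0.6658) = 0.6658/0.3342 = 1.9921

Final: 1.9921


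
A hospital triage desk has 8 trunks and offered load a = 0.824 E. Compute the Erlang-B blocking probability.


B(c,a) = (a^c/c!) / Σ_{k=0}^{c} a^k/k!
a^8/8! = 0.000005271
Σ terms (k=0..8): 1.00000 + 0.82400 + 0.33949 + 0.09325 + 0.01921 + 0.003166 + 0.0004347 + 0.00005118 + 0.000005271 = 2.279599
B = 0.000005271/2.279599 = 0.000002312

Final: 0.000002312


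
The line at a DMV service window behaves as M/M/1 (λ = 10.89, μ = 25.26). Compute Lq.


ρ = 10.89/25.26 = 0.4311
Lq = ρ²/(1−ρ) = 0.1859/0.5689 = 0.3267

Final: 0.3267


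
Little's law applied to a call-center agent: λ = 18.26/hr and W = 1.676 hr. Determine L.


L = λW = 18.26·1.676 = 30.6038

Final: 30.6038


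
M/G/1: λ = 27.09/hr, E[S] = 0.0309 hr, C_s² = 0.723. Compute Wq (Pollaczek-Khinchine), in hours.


ρ = λ·E[S] = 27.09·0.0309 = 0.8371
E[S²] = E[S]²(1+C_s²) = 0.0309²·(1+0.723) = 0.001645
Wq = λ·E[S²]/(2(1−ρ)) = 27.09·0.001645/(2·0.1629) = 0.13678 hr

Final: 0.13678 hr


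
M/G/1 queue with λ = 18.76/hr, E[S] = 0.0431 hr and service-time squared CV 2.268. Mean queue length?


ρ = λ·E[S] = 18.76·0.0431 = 0.8086
Lq = ρ²(1+C_s²)/(2(1−ρ)) = 0.6538·(1+2.268)/(2·0.1914)
= 0.6538·3.2680/0.3829 = 5.57995

Final: 5.57995


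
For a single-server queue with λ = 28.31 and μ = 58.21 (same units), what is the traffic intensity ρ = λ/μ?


ρ = λ/μ = 28.31/58.21 = 0.4863

Final: 0.4863


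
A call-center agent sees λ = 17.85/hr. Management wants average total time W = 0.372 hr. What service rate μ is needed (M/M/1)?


W = 1/(μ−λ) ⇒ μ − λ = 1/W = 1/0.372 = 2.6882
μ = λ + 1/W = 17.85 + 2.6882 = 20.5382 per hr

Final: 20.5382 /hr


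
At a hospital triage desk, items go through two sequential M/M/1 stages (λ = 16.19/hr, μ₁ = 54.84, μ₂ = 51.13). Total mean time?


Each node sees arrival rate λ = 16.19/hr (tandem ⇒ throughput preserved).
W₁ = 1/(μ₁−λ) = 1/(54.84−16.19) = 0.02587 hr
W₂ = 1/(μ₂−λ) = 1/(51.13−16.19) = 0.02862 hr
W_total = W₁ + W₂ = 0.02587 + 0.02862 = 0.05449 hr

Final: 0.05449 hr


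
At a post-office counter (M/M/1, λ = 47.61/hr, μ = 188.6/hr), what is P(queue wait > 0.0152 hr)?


ρ = 47.61/188.6 = 0.2524
P(Wq > t) = ρ·e^{−(μ−λ)t} = 0.2524·e^{−2.1430}
= 0.2524·0.117297 = 0.029610

Final: 0.029610


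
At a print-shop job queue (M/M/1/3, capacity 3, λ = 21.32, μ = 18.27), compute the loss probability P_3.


ρ = λ/μ = 21.32/18.27 = 1.1669
P_K = (1−ρ)ρ^K/(1−ρ^(K+1)) = (-0.1669·1.589081)/(1 − 1.854362)
= -0.265282/-0.854362 = 0.310503

Final: 0.310503


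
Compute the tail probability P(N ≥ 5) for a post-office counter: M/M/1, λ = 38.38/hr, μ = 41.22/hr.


ρ = 38.38/41.22 = 0.9311
P(N ≥ n) = ρ^n = 0.9311^5 = 0.699818

Final: 0.699818


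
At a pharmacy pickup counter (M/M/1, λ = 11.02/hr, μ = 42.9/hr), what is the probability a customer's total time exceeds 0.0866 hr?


W ~ Exponential(μ−λ) for M/M/1.
μ − λ = 42.9 − 11.02 = 31.8800
P(W > t) = e^{−(μ−λ)t} = e^{−2.7608} = 0.063241

Final: 0.063241


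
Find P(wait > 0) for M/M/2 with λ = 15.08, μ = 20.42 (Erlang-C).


a = λ/μ = 0.7385; ρ = a/2 = 0.3692
P₀ = 0.460658 (from M/M/c formula)
C(c,a) = [a^c/(c!(1−ρ))]·P₀ = [0.54537/(2·0.6308)]·0.460658
= 0.43232·0.460658 = 0.199150

Final: 0.199150


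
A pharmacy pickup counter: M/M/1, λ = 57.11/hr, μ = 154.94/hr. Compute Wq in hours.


ρ = 57.11/154.94 = 0.3686
Wq = ρ/(μ−λ) = 0.3686/(154.94 − 57.11) = 0.3686/97.83 = 0.003768 hr

Final: 0.003768 hr


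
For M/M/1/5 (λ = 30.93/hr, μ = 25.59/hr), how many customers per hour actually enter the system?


ρ = 1.2087; P_K = (1−ρ)ρ^5/(1−ρ^6) = 0.254168
λ_eff = λ(1 − P_K) = 30.93·(1 − 0.254168) = 30.93·0.745832 = 23.0686 /hr

Final: 23.0686 /hr


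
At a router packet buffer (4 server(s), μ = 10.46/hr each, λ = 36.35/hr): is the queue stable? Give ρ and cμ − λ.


Total capacity cμ = 4·10.46 = 41.84/hr
ρ = λ/(cμ) = 36.35/41.84 = 0.8688
Stable ⇔ ρ < 1: YES
Spare capacity = cμ − λ = 41.84 − 36.35 = 5.49/hr

Final: ρ = 0.8688; stable; margin = 5.49/hr


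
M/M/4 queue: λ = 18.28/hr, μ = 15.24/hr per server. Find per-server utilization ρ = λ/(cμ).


ρ = λ/(cμ) = 18.28/(4·15.24) = 18.28/60.96 = 0.2999

Final: 0.2999


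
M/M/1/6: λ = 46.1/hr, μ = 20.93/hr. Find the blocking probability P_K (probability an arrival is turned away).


ρ = λ/μ = 46.1/20.93 = 2.2026
P_K = (1−ρ)ρ^K/(1−ρ^(K+1)) = (-1.2026·114.180038)/(1 − 251.490671)
= -137.310633/-250.490671 = 0.548167

Final: 0.548167


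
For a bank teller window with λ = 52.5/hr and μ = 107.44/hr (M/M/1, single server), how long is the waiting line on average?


ρ = 52.5/107.44 = 0.4886
Lq = ρ²/(1−ρ) = 0.2388/0.5114 = 0.4669

Final: 0.4669


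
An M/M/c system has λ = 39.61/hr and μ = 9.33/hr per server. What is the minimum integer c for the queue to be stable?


Stability requires cμ > λ ⇔ c > λ/μ.
λ/μ = 39.61/9.33 = 4.2454
Minimum integer c = ⌊4.2454⌋ + 1 = 5
Check: 5·9.33 = 46.65 > 39.61, while 4·9.33 = 37.32 ≤ 39.61

Final: 5 servers


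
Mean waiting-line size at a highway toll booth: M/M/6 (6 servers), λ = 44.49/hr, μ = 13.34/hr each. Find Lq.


a = λ/μ = 3.3351; ρ = a/6 = 0.5558
P₀ = 0.034512
Lq = P₀·a^c·ρ / (c!·(1−ρ)²) = 0.034512·1376.06661·0.5558/(720·0.19727)
= 0.18585

Final: 0.18585


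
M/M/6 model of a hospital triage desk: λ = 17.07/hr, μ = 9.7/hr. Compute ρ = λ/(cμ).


ρ = λ/(cμ) = 17.07/(6·9.7) = 17.07/58.20 = 0.2933

Final: 0.2933


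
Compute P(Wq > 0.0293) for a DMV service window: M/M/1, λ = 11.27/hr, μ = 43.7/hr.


ρ = 11.27/43.7 = 0.2579
P(Wq > t) = ρ·e^{−(μ−λ)t} = 0.2579·e^{−0.9502}
= 0.2579·0.386664 = 0.099719

Final: 0.099719


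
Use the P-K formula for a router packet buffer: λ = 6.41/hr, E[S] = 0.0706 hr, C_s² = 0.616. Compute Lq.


ρ = λ·E[S] = 6.41·0.0706 = 0.4525
Lq = ρ²(1+C_s²)/(2(1−ρ)) = 0.2048·(1+0.616)/(2·0.5475)
= 0.2048·1.6160/1.0949 = 0.30227

Final: 0.30227


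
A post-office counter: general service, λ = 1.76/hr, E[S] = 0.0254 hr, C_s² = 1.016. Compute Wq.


ρ = λ·E[S] = 1.76·0.0254 = 0.04470
E[S²] = E[S]²(1+C_s²) = 0.0254²·(1+1.016) = 0.001301
Wq = λ·E[S²]/(2(1−ρ)) = 1.76·0.001301/(2·0.9553) = 0.001198 hr

Final: 0.001198 hr


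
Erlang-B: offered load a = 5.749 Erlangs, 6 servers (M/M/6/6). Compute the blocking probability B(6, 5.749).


B(c,a) = (a^c/c!) / Σ_{k=0}^{c} a^k/k!
a^6/6! = 50.144275
Σ terms (k=0..6): 1.00000 + 5.74900 + 16.52550 + 31.66837 + 45.51536 + 52.33356 + 50.14427 = 202.936066
B = 50.144275/202.936066 = 0.247094

Final: 0.247094


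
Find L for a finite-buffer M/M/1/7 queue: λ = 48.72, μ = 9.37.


ρ = 48.72/9.37 = 5.1996
L = ρ[1 − (K+1)ρ^K + Kρ^(K+1)] / [(1−ρ)(1−ρ^(K+1))]
Numerator: 5.1996·(1 − 8·102748.105071 + 7·534246.283785) = 15171003.192064
Denominator: (-4.1996)·(-534245.283785) = 2243602.125609
L = 15171003.192064/2243602.125609 = 6.7619

Final: 6.7619


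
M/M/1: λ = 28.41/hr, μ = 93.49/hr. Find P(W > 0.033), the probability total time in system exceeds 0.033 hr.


W ~ Exponential(μ−λ) for M/M/1.
μ − λ = 93.49 − 28.41 = 65.0800
P(W > t) = e^{−(μ−λ)t} = e^{−2.1476} = 0.116759

Final: 0.116759


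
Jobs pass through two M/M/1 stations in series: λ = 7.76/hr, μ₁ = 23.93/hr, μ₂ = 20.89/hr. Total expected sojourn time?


Each node sees arrival rate λ = 7.76/hr (tandem ⇒ throughput preserved).
W₁ = 1/(μ₁−λ) = 1/(23.93−7.76) = 0.06184 hr
W₂ = 1/(μ₂−λ) = 1/(20.89−7.76) = 0.07616 hr
W_total = W₁ + W₂ = 0.06184 + 0.07616 = 0.13800 hr

Final: 0.13800 hr


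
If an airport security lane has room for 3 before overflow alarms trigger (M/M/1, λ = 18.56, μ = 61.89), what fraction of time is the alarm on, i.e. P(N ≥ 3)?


ρ = 18.56/61.89 = 0.2999
P(N ≥ n) = ρ^n = 0.2999^3 = 0.026969

Final: 0.026969


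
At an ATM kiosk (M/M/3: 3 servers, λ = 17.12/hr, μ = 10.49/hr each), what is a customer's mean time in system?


a = 1.6320; ρ = 0.5440; P₀ = 0.180095
Lq = P₀·a^c·ρ/(c!(1−ρ)²) = 0.34138
Wq = Lq/λ = 0.34138/17.12 = 0.01994 hr
W = Wq + 1/μ = 0.01994 + 0.09533 = 0.11527 hr

Final: 0.11527 hr


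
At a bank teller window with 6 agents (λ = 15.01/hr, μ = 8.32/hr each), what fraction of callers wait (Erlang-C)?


a = λ/μ = 1.8041; ρ = a/6 = 0.3007
P₀ = 0.164495 (from M/M/c formula)
C(c,a) = [a^c/(c!(1−ρ))]·P₀ = [34.47817/(720·0.6993)]·0.164495
= 0.06848·0.164495 = 0.011264

Final: 0.011264


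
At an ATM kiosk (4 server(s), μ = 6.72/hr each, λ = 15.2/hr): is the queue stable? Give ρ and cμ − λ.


Total capacity cμ = 4·6.72 = 26.88/hr
ρ = λ/(cμ) = 15.2/26.88 = 0.5655
Stable ⇔ ρ < 1: YES
Spare capacity = cμ − λ = 26.88 − 15.2 = 11.68/hr

Final: ρ = 0.5655; stable; margin = 11.68/hr


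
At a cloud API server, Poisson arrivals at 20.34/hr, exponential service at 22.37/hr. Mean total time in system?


W = 1/(μ−λ) = 1/(22.37 − 20.34) = 1/2.03 = 0.4926 hr

Final: 0.4926 hr


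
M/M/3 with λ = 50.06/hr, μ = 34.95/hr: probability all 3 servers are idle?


a = λ/μ = 50.06/34.95 = 1.4323; ρ = a/c = 0.4774
Σ_{k=0}^{2} a^k/k! (terms k=0..2) = 1.00000 + 1.43233 + 1.02579 = 3.45812
Tail: a^3/(3!(1−ρ)) = 2.93854/(6·0.5226) = 0.93723
P₀ = 1/(3.45812 + 0.93723) = 1/4.39535 = 0.227513

Final: 0.227513


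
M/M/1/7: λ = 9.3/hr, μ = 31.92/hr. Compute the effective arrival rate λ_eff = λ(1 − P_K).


ρ = 0.2914; P_K = (1−ρ)ρ^7/(1−ρ^8) = 0.0001263
λ_eff = λ(1 − P_K) = 9.3·(1 − 0.0001263) = 9.3·0.999874 = 9.2988 /hr

Final: 9.2988 /hr


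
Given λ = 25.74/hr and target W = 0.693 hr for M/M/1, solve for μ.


W = 1/(μ−λ) ⇒ μ − λ = 1/W = 1/0.693 = 1.4430
μ = λ + 1/W = 25.74 + 1.4430 = 27.1830 per hr

Final: 27.1830 /hr


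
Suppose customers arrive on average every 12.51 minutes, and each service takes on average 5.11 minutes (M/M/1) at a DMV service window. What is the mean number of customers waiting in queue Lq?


λ = 60/12.51 = 4.7962 /hr
μ = 60/5.11 = 11.7417 /hr
ρ = λ/μ = 4.7962/11.7417 = 0.4085
Lq = ρ²/(1−ρ) = 0.1669/0.5915 = 0.2821

Final: 0.2821


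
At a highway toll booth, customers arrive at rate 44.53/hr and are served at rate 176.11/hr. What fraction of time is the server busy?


ρ = λ/μ = 44.53/176.11 = 0.2529

Final: 0.2529


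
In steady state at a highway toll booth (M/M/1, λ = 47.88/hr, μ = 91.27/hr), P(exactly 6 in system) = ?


ρ = 47.88/91.27 = 0.5246
P_n = (1−ρ)·ρ^n = (1 − 0.5246)·0.5246^6 = 0.4754·0.020843 = 0.009909

Final: 0.009909


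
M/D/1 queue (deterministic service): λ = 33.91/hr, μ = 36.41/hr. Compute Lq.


ρ = 33.91/36.41 = 0.9313
M/D/1: Lq = ρ²/(2(1−ρ)) = 0.8674/(2·0.06866) = 6.31633

Final: 6.31633


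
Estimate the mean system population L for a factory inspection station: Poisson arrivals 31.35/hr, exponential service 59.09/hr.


ρ = λ/μ = 31.35/59.09 = 0.5305
L = ρ/(1−ρ) = 0.5305/(1 − 0.5305) = 0.5305/0.4695 = 1.1301

Final: 1.1301


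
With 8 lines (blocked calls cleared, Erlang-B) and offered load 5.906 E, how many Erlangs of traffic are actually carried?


B(8,5.906) = 0.116683 (Erlang-B)
Carried load = a(1 − B) = 5.906·(1 − 0.116683) = 5.906·0.883317 = 5.2169 E

Final: 5.2169 Erlangs


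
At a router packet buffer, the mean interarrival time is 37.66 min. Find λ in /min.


λ = 1/(interarrival time) in consistent units.
1 minute = 1 min, so λ = 1/37.66 = 0.02655 per minute

Final: 0.02655 /min


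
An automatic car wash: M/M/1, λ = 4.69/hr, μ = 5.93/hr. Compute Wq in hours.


ρ = 4.69/5.93 = 0.7909
Wq = ρ/(μ−λ) = 0.7909/(5.93 − 4.69) = 0.7909/1.24 = 0.6378 hr

Final: 0.6378 hr


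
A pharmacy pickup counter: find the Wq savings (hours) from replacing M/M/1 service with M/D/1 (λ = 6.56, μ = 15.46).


ρ = 6.56/15.46 = 0.4243
Wq(M/M/1) = ρ/(μ−λ) = 0.4243/8.90 = 0.04768 hr
Wq(M/D/1) = ρ/(2(μ−λ)) = 0.02384 hr
Savings = 0.04768 − 0.02384 = 0.02384 hr

Final: 0.02384 hr


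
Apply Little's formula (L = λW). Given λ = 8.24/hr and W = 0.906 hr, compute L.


L = λW = 8.24·0.906 = 7.4654

Final: 7.4654


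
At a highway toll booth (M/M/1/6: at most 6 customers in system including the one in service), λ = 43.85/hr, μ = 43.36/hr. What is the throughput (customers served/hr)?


ρ = 1.0113; P_K = (1−ρ)ρ^6/(1−ρ^7) = 0.147718
λ_eff = λ(1 − P_K) = 43.85·(1 − 0.147718) = 43.85·0.852282 = 37.3726 /hr

Final: 37.3726 /hr


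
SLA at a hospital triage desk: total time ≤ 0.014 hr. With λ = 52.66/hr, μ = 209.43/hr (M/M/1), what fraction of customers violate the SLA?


W ~ Exponential(μ−λ) for M/M/1.
μ − λ = 209.43 − 52.66 = 156.7700
P(W > t) = e^{−(μ−λ)t} = e^{−2.1948} = 0.111383

Final: 0.111383


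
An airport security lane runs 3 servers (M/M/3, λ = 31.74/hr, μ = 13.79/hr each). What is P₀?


a = λ/μ = 31.74/13.79 = 2.3017; ρ = a/c = 0.7672
Σ_{k=0}^{2} a^k/k! (terms k=0..2) = 1.00000 + 2.30167 + 2.64884 = 5.95051
Tail: a^3/(3!(1−ρ)) = 12.19349/(6·0.2328) = 8.73044
P₀ = 1/(5.95051 + 8.73044) = 1/14.68094 = 0.068116

Final: 0.068116


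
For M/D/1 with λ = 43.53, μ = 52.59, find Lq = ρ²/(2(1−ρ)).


ρ = 43.53/52.59 = 0.8277
M/D/1: Lq = ρ²/(2(1−ρ)) = 0.6851/(2·0.1723) = 1.98846

Final: 1.98846


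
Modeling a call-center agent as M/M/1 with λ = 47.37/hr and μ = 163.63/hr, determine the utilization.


ρ = λ/μ = 47.37/163.63 = 0.2895

Final: 0.2895


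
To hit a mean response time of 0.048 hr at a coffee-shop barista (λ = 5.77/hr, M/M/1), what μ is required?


W = 1/(μ−λ) ⇒ μ − λ = 1/W = 1/0.048 = 20.8333
μ = λ + 1/W = 5.77 + 20.8333 = 26.6033 per hr

Final: 26.6033 /hr


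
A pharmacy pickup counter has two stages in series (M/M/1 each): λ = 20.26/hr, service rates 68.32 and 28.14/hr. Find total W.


Each node sees arrival rate λ = 20.26/hr (tandem ⇒ throughput preserved).
W₁ = 1/(μ₁−λ) = 1/(68.32−20.26) = 0.02081 hr
W₂ = 1/(μ₂−λ) = 1/(28.14−20.26) = 0.12690 hr
W_total = W₁ + W₂ = 0.02081 + 0.12690 = 0.14771 hr

Final: 0.14771 hr


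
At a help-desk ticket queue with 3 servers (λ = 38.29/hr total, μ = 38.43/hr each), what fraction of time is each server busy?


ρ = λ/(cμ) = 38.29/(3·38.43) = 38.29/115.29 = 0.3321

Final: 0.3321


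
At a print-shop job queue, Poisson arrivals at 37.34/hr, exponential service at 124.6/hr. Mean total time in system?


W = 1/(μ−λ) = 1/(124.6 − 37.34) = 1/87.26 = 0.01146 hr

Final: 0.01146 hr


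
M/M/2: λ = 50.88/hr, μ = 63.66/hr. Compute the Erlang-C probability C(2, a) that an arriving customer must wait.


a = λ/μ = 0.7992; ρ = a/2 = 0.3996
P₀ = 0.428956 (from M/M/c formula)
C(c,a) = [a^c/(c!(1−ρ))]·P₀ = [0.63879/(2·0.6004)]·0.428956
= 0.53199·0.428956 = 0.228202

Final: 0.228202


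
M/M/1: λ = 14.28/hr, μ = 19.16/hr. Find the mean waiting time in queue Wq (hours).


ρ = 14.28/19.16 = 0.7453
Wq = ρ/(μ−λ) = 0.7453/(19.16 − 14.28) = 0.7453/4.88 = 0.1527 hr

Final: 0.1527 hr


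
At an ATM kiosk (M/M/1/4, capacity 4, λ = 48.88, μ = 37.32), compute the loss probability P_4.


ρ = λ/μ = 48.88/37.32 = 1.3098
P_K = (1−ρ)ρ^K/(1−ρ^(K+1)) = (-0.3098·2.942783)/(1 − 3.854320)
= -0.911537/-2.854320 = 0.319354

Final: 0.319354


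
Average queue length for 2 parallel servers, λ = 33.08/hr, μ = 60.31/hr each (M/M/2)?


a = λ/μ = 0.5485; ρ = a/2 = 0.2742
P₀ = 0.569551
Lq = P₀·a^c·ρ / (c!·(1−ρ)²) = 0.569551·0.30085·0.2742/(2·0.52671)
= 0.04461

Final: 0.04461


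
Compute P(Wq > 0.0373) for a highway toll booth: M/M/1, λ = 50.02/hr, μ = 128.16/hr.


ρ = 50.02/128.16 = 0.3903
P(Wq > t) = ρ·e^{−(μ−λ)t} = 0.3903·e^{−2.9146}
= 0.3903·0.054225 = 0.021163

Final: 0.021163


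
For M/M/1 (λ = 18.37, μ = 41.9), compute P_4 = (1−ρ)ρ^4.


ρ = 18.37/41.9 = 0.4384
P_n = (1−ρ)·ρ^n = (1 − 0.4384)·0.4384^4 = 0.5616·0.036947 = 0.020749

Final: 0.020749


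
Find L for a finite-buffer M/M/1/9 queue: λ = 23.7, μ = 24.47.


ρ = 23.7/24.47 = 0.9685
L = ρ[1 − (K+1)ρ^K + Kρ^(K+1)] / [(1−ρ)(1−ρ^(K+1))]
Numerator: 0.9685·(1 − 10·0.749945 + 9·0.726346) = 0.036482
Denominator: (0.03147)·(0.273654) = 0.008611
L = 0.036482/0.008611 = 4.2367

Final: 4.2367


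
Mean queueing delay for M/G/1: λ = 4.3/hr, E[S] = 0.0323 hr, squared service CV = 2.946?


ρ = λ·E[S] = 4.3·0.0323 = 0.1389
E[S²] = E[S]²(1+C_s²) = 0.0323²·(1+2.946) = 0.004117
Wq = λ·E[S²]/(2(1−ρ)) = 4.3·0.004117/(2·0.8611) = 0.01028 hr

Final: 0.01028 hr


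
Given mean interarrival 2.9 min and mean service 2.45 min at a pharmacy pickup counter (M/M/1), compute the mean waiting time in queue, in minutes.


λ = 60/2.9 = 20.6897 /hr
μ = 60/2.45 = 24.4898 /hr
ρ = λ/μ = 20.6897/24.4898 = 0.8448
Wq = ρ/(μ−λ) = 0.8448/(24.4898−20.6897) = 0.22231 hr
In minutes: 0.22231·60 = 13.339 min

Final: 13.339 min


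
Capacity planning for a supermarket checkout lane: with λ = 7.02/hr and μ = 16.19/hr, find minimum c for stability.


Stability requires cμ > λ ⇔ c > λ/μ.
λ/μ = 7.02/16.19 = 0.4336
Minimum integer c = ⌊0.4336⌋ + 1 = 1
Check: 1·16.19 = 16.19 > 7.02, while 0·16.19 = 0.00 ≤ 7.02

Final: 1 servers


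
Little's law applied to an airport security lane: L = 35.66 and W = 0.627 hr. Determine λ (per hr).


λ = L/W = 35.66/0.627 = 56.8740 /hr

Final: 56.8740 /hr


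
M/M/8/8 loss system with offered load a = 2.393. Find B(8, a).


B(c,a) = (a^c/c!) / Σ_{k=0}^{c} a^k/k!
a^8/8! = 0.026670
Σ terms (k=0..8): 1.00000 + 2.39300 + 2.86322 + 2.28390 + 1.36634 + 0.65393 + 0.26081 + 0.08916 + 0.02667 = 10.937036
B = 0.026670/10.937036 = 0.002438

Final: 0.002438


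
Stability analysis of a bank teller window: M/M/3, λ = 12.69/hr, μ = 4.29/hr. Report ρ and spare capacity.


Total capacity cμ = 3·4.29 = 12.87/hr
ρ = λ/(cμ) = 12.69/12.87 = 0.9860
Stable ⇔ ρ < 1: YES
Spare capacity = cμ − λ = 12.87 − 12.69 = 0.18/hr

Final: ρ = 0.9860; stable; margin = 0.18/hr


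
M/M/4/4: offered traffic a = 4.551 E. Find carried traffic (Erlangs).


B(4,4.551) = 0.361157 (Erlang-B)
Carried load = a(1 − B) = 4.551·(1 − 0.361157) = 4.551·0.638843 = 2.9074 E

Final: 2.9074 Erlangs


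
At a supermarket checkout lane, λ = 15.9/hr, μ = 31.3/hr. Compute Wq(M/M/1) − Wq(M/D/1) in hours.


ρ = 15.9/31.3 = 0.5080
Wq(M/M/1) = ρ/(μ−λ) = 0.5080/15.40 = 0.03299 hr
Wq(M/D/1) = ρ/(2(μ−λ)) = 0.01649 hr
Savings = 0.03299 − 0.01649 = 0.01649 hr

Final: 0.01649 hr


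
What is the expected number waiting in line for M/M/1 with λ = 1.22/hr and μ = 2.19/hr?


ρ = 1.22/2.19 = 0.5571
Lq = ρ²/(1−ρ) = 0.3103/0.4429 = 0.7007

Final: 0.7007


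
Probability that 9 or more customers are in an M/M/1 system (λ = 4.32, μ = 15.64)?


ρ = 4.32/15.64 = 0.2762
P(N ≥ n) = ρ^n = 0.2762^9 = 0.000009359

Final: 0.000009359


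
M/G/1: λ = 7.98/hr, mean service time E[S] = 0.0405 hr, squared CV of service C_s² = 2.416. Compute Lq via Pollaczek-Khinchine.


ρ = λ·E[S] = 7.98·0.0405 = 0.3232
Lq = ρ²(1+C_s²)/(2(1−ρ)) = 0.1045·(1+2.416)/(2·0.6768)
= 0.1045·3.4160/1.3536 = 0.26359

Final: 0.26359


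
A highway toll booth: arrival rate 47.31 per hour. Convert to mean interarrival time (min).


Mean interarrival time = 1/λ = 1/47.31 hour = 0.02114 hour
In minutes: 0.02114 × 60 = 1.2682 min

Final: 1.2682 min


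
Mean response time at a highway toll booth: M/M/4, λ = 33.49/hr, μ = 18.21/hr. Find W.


a = 1.8391; ρ = 0.4598; P₀ = 0.155055
Lq = P₀·a^c·ρ/(c!(1−ρ)²) = 0.11644
Wq = Lq/λ = 0.11644/33.49 = 0.003477 hr
W = Wq + 1/μ = 0.003477 + 0.05491 = 0.05839 hr

Final: 0.05839 hr


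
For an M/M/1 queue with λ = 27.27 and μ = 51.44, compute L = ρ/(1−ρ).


ρ = λ/μ = 27.27/51.44 = 0.5301
L = ρ/(1−ρ) = 0.5301/(1 − 0.5301) = 0.5301/0.4699 = 1.1283

Final: 1.1283


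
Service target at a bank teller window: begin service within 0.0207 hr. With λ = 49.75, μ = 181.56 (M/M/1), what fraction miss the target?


ρ = 49.75/181.56 = 0.2740
P(Wq > t) = ρ·e^{−(μ−λ)t} = 0.2740·e^{−2.7285}
= 0.2740·0.065319 = 0.017898

Final: 0.017898


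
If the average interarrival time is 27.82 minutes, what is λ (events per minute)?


λ = 1/(interarrival time) in consistent units.
1 minute = 1 min, so λ = 1/27.82 = 0.03595 per minute

Final: 0.03595 /min


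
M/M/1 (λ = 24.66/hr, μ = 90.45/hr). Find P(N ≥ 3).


ρ = 24.66/90.45 = 0.2726
P(N ≥ n) = ρ^n = 0.2726^3 = 0.020265

Final: 0.020265


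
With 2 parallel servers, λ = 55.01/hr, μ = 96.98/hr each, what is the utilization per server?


ρ = λ/(cμ) = 55.01/(2·96.98) = 55.01/193.96 = 0.2836

Final: 0.2836


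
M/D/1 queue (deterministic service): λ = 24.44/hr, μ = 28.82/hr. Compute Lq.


ρ = 24.44/28.82 = 0.8480
M/D/1: Lq = ρ²/(2(1−ρ)) = 0.7191/(2·0.1520) = 2.36594

Final: 2.36594


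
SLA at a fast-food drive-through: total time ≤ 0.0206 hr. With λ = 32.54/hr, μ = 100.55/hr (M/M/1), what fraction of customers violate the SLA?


W ~ Exponential(μ−λ) for M/M/1.
μ − λ = 100.55 − 32.54 = 68.0100
P(W > t) = e^{−(μ−λ)t} = e^{−1.4010} = 0.246349

Final: 0.246349


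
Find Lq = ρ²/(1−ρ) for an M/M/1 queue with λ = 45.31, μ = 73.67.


ρ = 45.31/73.67 = 0.6150
Lq = ρ²/(1−ρ) = 0.3783/0.3850 = 0.9826

Final: 0.9826


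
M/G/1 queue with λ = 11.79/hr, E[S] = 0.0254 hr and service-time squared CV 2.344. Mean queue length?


ρ = λ·E[S] = 11.79·0.0254 = 0.2995
Lq = ρ²(1+C_s²)/(2(1−ρ)) = 0.08968·(1+2.344)/(2·0.7005)
= 0.08968·3.3440/1.4011 = 0.21404

Final: 0.21404


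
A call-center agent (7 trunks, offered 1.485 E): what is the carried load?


B(7,1.485) = 0.0007158 (Erlang-B)
Carried load = a(1 − B) = 1.485·(1 − 0.0007158) = 1.485·0.999284 = 1.4839 E

Final: 1.4839 Erlangs


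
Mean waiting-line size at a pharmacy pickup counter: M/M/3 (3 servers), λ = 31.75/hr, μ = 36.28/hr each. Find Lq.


a = λ/μ = 0.8751; ρ = a/3 = 0.2917
P₀ = 0.413944
Lq = P₀·a^c·ρ / (c!·(1−ρ)²) = 0.413944·0.67024·0.2917/(6·0.50167)
= 0.02689

Final: 0.02689


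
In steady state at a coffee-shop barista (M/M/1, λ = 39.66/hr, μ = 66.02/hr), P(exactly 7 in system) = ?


ρ = 39.66/66.02 = 0.6007
P_n = (1−ρ)·ρ^n = (1 − 0.6007)·0.6007^7 = 0.3993·0.028232 = 0.011272

Final: 0.011272


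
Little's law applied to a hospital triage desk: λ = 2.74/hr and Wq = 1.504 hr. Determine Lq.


Lq = λWq = 2.74·1.504 = 4.1210

Final: 4.1210


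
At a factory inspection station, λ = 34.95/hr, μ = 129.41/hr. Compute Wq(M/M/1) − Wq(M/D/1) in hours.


ρ = 34.95/129.41 = 0.2701
Wq(M/M/1) = ρ/(μ−λ) = 0.2701/94.46 = 0.002859 hr
Wq(M/D/1) = ρ/(2(μ−λ)) = 0.001430 hr
Savings = 0.002859 − 0.001430 = 0.001430 hr

Final: 0.001430 hr


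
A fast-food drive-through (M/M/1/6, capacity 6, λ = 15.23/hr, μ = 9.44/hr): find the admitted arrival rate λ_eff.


ρ = 1.6133; P_K = (1−ρ)ρ^6/(1−ρ^7) = 0.394020
λ_eff = λ(1 − P_K) = 15.23·(1 − 0.394020) = 15.23·0.605980 = 9.2291 /hr

Final: 9.2291 /hr


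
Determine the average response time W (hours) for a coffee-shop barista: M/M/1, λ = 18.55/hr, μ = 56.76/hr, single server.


W = 1/(μ−λ) = 1/(56.76 − 18.55) = 1/38.21 = 0.02617 hr

Final: 0.02617 hr
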